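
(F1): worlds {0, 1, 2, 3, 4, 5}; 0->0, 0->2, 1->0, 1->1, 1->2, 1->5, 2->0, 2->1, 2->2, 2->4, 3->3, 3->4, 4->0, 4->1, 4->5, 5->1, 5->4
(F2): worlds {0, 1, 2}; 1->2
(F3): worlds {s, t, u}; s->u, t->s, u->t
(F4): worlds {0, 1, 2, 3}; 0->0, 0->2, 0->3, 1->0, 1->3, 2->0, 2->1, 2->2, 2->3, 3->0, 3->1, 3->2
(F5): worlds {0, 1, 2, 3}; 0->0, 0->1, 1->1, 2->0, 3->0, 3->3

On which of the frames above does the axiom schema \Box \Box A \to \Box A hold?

(F4), (F5)

Frame correspondent (Sahlqvist): \forall x \forall y (Rxy \to \exists z (Rxz \wedge Rzy)) — i.e. density.
(F1): fails — R54 but no z with R5z and Rz4.
(F2): fails — R12 but no z with R1z and Rz2.
(F3): fails — Rsu but no z with Rsz and Rzu.
(F4): ✓.
(F5): ✓.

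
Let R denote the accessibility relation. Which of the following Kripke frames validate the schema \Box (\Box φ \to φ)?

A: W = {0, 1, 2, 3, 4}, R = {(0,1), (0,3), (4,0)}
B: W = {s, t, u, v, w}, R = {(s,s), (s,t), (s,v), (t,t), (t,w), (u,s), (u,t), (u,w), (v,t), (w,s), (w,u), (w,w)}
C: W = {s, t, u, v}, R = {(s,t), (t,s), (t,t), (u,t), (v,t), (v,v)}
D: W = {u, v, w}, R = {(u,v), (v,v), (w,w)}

The schema corresponds to shift-reflexivity: \forall x \forall y (Rxy \to Ryy).
A: fails — R01 but not R11.
B: fails — Rwu but not Ruu.
C: fails — Rts but not Rss.
D: condition met.

D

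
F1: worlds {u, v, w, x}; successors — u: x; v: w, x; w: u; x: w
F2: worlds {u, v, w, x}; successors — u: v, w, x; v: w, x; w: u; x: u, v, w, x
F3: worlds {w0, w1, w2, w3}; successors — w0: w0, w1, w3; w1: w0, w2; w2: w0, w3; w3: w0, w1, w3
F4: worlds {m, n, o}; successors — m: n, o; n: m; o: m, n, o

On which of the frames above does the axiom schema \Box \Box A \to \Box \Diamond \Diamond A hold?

F2, F3, F4

This is the axiom for a generalized confluence (Geach) condition; its first-order frame correspondent is \forall x \forall z (xRz \to \exists w (x R^2 w \wedge z R^2 w)).
F1: fails — uRx but no t with uR²t and xR²t.
F2: holds.
F3: holds.
F4: holds.
Valid on: F2, F3, F4.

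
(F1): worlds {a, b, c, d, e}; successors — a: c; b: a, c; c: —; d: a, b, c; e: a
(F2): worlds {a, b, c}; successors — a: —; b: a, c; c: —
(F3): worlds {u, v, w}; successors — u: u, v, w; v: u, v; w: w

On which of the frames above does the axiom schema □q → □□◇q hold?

(F2)

Frame correspondent (Sahlqvist): ∀x ∀z (xR²z → ∃w (xRw ∧ zRw)) — i.e. a generalized confluence (Geach) condition.
(F1): fails — bR²c but no w with bRw and cRw.
(F2): ✓.
(F3): fails — vR²w but no t with vRt and wRt.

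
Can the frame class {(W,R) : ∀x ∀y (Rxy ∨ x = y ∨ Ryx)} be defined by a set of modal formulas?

Any modally definable frame class is closed under disjoint unions.
Take 2 disjoint single-world reflexive frames: each is trivially connected, but their disjoint union has 2 worlds with no edge between distinct components, so it is not connected.
Hence connectedness of R is not modally definable.

No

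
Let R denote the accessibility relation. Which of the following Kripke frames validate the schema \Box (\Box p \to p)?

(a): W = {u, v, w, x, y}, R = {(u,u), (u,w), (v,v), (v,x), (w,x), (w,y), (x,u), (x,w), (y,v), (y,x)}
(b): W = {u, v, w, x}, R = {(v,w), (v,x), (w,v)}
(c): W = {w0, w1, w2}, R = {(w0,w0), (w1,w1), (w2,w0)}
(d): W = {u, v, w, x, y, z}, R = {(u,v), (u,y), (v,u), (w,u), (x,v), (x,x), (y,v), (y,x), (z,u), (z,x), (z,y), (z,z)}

(c)

The schema corresponds to shift-reflexivity: \forall x \forall y (Rxy \to Ryy).
(a): fails — Rxw but not Rww.
(b): fails — Rvx but not Rxx.
(c): ✓.
(d): fails — Ruv but not Rvv.
Valid on: (c).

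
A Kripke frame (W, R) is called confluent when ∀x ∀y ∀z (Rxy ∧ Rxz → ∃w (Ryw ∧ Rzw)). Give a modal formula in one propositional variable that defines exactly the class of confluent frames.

This is convergence; the standard corresponding axiom is .2: ◇□r → □◇r.
Suppose ◇□r→□◇r is valid. Take Rxy, Rxz and set V(r)={w : Ryw}. Then □r at y so ◇□r at x, so □◇r at x, so ◇r at z, giving w with Rzw and Ryw.

◇□r → □◇r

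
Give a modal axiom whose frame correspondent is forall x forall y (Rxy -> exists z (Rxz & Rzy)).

This is density; the standard corresponding axiom is C4: □□ψ → □ψ.

□□ψ → □ψ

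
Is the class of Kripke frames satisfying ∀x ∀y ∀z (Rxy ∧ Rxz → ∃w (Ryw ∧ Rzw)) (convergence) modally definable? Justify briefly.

Yes: it is convergence, defined by the .2 schema ◇□q → □◇q.
Suppose ◇□q→□◇q is valid. Take Rxy, Rxz and set V(q)={w : Ryw}. Then □q at y so ◇□q at x, so □◇q at x, so ◇q at z, giving w with Rzw and Ryw.

Yes — defined by ◇□q → □◇q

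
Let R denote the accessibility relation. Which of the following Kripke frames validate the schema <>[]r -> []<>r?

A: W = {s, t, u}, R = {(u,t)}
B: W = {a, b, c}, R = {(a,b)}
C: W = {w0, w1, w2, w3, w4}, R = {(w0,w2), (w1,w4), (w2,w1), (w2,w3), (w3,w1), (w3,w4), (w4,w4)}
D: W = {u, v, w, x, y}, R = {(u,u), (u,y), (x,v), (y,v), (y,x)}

This is the axiom for convergence; its first-order frame correspondent is forall x forall y forall z (Rxy & Rxz -> exists w (Ryw & Rzw)).
A: fails — Rut and Rut but t and t have no common successor.
B: fails — Rab and Rab but b and b have no common successor.
C: satisfies the condition.
D: fails — Ruu and Ruy but u and y have no common successor.

C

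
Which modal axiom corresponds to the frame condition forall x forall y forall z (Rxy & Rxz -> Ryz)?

This is the Euclidean property; the standard corresponding axiom is 5: ◇p → □◇p.
Suppose ◇p→□◇p is valid. Take Rxy, Rxz and set V(p)={y}. Then ◇p at x, so □◇p at x, so ◇p at z, so some w with Rzw has p; w=y, i.e. Rzy. By symmetry of the argument, Ryz.

◇p → □◇p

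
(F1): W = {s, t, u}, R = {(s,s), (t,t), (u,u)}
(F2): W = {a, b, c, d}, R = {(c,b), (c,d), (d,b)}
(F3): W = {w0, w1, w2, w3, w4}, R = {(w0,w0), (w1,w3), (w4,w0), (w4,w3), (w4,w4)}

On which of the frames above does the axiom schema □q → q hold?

(F1)

Frame correspondent (Sahlqvist): ∀x Rxx — i.e. reflexivity.
(F1): ✓.
(F2): fails — world a does not see itself.
(F3): fails — world w1 does not see itself.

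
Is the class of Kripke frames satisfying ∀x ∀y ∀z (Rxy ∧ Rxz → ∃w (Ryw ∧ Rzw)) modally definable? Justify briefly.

This is a Sahlqvist condition; the .2 axiom ◇□q → □◇q defines it.
Suppose ◇□q→□◇q is valid. Take Rxy, Rxz and set V(q)={w : Ryw}. Then □q at y so ◇□q at x, so □◇q at x, so ◇q at z, giving w with Rzw and Ryw.

Definable; ◇□q → □◇q defines it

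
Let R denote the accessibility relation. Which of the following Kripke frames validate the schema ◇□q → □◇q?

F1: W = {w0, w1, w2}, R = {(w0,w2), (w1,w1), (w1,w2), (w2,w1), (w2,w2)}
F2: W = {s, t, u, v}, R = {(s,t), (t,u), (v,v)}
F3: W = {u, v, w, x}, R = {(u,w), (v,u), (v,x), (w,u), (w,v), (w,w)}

F1

This is the axiom for convergence; its first-order frame correspondent is ∀x ∀y ∀z (Rxy ∧ Rxz → ∃w (Ryw ∧ Rzw)).
F1: holds.
F2: fails — Rtu and Rtu but u and u have no common successor.
F3: fails — Rvu and Rvx but u and x have no common successor.
Valid on: F1.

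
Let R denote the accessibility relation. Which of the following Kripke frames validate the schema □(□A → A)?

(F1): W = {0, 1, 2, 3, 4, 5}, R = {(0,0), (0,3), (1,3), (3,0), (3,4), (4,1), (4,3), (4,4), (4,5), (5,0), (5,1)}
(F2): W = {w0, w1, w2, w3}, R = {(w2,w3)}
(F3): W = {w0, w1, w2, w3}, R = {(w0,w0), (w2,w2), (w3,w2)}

(F3)

This is the axiom for shift-reflexivity; its first-order frame correspondent is ∀x ∀y (Rxy → Ryy).
(F1): fails — R45 but not R55.
(F2): fails — Rw2w3 but not Rw3w3.
(F3): ✓.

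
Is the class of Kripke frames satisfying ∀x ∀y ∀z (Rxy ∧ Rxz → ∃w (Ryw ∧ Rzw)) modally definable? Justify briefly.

Yes: it is convergence, defined by the .2 schema ◇□p → □◇p.

Yes — defined by ◇□p → □◇p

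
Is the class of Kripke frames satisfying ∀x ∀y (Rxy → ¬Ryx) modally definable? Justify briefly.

Not definable by any modal formula

Any modally definable frame class is closed under surjective bounded morphisms.
The 5-cycle (worlds s,t,u,v,w with s→t→u→v→w→s) is asymmetric. Mapping every world to a single reflexive point • is a surjective bounded morphism, and the reflexive point is not asymmetric (R•• but asymmetry requires ¬R••).
Hence asymmetry is not modally definable.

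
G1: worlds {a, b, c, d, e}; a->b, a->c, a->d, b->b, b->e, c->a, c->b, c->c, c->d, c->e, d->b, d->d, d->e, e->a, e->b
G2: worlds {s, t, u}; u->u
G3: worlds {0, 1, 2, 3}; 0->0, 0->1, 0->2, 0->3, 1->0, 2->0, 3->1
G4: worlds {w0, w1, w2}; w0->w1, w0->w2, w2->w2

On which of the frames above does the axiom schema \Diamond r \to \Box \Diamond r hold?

G2

This is the axiom for the Euclidean property; its first-order frame correspondent is \forall x \forall y \forall z (Rxy \wedge Rxz \to Ryz).
G1: fails — Rab and Rac but not Rbc.
G2: holds.
G3: fails — R02 and R02 but not R22.
G4: fails — Rw0w1 and Rw0w1 but not Rw1w1.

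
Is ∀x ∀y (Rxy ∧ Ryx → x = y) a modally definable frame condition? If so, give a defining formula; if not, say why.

If a class were modally definable it would be closed under surjective bounded morphisms (Goldblatt–Thomason).
The 8-cycle (worlds w0,w1,w2,w3,w4,w5,w6,w7 with w0→w1→w2→w3→w4→w5→w6→w7→w0) is antisymmetric. Sending even-indexed worlds to • and odd-indexed worlds to ∘ is a surjective bounded morphism onto the two-world frame with •↔∘, which is not antisymmetric.
Hence antisymmetry is not modally definable.

Not definable by any modal formula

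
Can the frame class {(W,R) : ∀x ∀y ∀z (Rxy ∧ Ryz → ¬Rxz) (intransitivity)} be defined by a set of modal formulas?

Any modally definable frame class is closed under surjective bounded morphisms.
The 7-cycle (worlds s,t,u,v,w,x,y with s→t→u→v→w→x→y→s) is intransitive. Mapping every world to a single reflexive point • is a surjective bounded morphism; the reflexive point is not intransitive (R••∧R•• but R••).
Hence intransitivity is not modally definable.

Not definable by any modal formula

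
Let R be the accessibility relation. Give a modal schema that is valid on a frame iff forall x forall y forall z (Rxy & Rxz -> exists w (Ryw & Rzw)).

A defining formula is ◇□s → □◇s (the .2 axiom).
Suppose ◇□s→□◇s is valid. Take Rxy, Rxz and set V(s)={w : Ryw}. Then □s at y so ◇□s at x, so □◇s at x, so ◇s at z, giving w with Rzw and Ryw.

◇□s → □◇s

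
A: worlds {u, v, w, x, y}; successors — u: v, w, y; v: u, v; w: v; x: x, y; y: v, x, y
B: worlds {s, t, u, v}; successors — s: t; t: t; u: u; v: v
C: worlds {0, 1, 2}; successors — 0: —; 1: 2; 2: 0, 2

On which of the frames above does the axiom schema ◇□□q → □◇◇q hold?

This is the axiom for a generalized confluence (Geach) condition; its first-order frame correspondent is ∀x ∀y ∀z ((xRy ∧ xRz) → ∃w (yR²w ∧ zR²w)).
A: ✓.
B: ✓.
C: fails — 2R0, 2R0 but no w with 0R²w and 0R²w.
Valid on: A, B.

A, B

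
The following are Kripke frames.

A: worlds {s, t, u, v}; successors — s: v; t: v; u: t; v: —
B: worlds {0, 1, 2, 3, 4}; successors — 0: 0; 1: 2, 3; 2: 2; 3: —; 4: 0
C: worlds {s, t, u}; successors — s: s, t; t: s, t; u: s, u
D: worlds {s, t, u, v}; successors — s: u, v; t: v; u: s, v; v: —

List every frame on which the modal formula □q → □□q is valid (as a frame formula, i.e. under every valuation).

Frame correspondent (Sahlqvist): ∀x ∀y ∀z (Rxy ∧ Ryz → Rxz) — i.e. transitivity.
A: fails — Rut and Rtv but not Ruv.
B: satisfies the condition.
C: fails — Rus and Rst but not Rut.
D: fails — Rus and Rsu but not Ruu.
Valid on: B.

B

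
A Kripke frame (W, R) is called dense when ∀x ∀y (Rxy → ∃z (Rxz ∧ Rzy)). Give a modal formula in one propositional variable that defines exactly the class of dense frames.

□□r → □r

This is density; the standard corresponding axiom is C4: □□r → □r.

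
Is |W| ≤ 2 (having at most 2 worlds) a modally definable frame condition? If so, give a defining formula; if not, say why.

No — not modally definable

If a class were modally definable it would be closed under disjoint unions (Goldblatt–Thomason).
Any modal formula valid on each of 3 disjoint one-world frames is valid on their disjoint union (validity is preserved under disjoint unions). Each one-world frame has |W|=1≤2, but the union has |W|=3.
So the class is not modally definable.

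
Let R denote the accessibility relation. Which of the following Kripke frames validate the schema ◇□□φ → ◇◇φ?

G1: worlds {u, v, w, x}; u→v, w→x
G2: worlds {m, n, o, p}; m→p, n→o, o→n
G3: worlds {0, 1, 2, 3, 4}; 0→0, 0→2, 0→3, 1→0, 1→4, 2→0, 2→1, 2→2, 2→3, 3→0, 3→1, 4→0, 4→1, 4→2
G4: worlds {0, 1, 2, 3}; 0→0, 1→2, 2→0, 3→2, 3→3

This is the axiom for a generalized confluence (Geach) condition; its first-order frame correspondent is ∀x ∀y (xRy → ∃w (yR²w ∧ xR²w)).
G1: fails — uRv but no t with vR²t and uR²t.
G2: fails — mRp but no w with pR²w and mR²w.
G3: condition met.
G4: condition met.
Valid on: G3, G4.

G3, G4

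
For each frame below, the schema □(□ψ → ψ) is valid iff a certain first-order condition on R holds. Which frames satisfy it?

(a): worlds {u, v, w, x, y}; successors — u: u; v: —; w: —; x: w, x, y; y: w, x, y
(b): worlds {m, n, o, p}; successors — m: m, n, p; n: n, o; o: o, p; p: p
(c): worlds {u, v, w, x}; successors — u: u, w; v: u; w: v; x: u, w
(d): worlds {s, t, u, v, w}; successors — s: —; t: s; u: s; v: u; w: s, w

(b)

This is the axiom for shift-reflexivity; its first-order frame correspondent is ∀x ∀y (Rxy → Ryy).
(a): fails — Rxw but not Rww.
(b): ✓.
(c): fails — Rxw but not Rww.
(d): fails — Rus but not Rss.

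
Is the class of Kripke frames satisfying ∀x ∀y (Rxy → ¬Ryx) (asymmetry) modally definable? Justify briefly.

Any modally definable frame class is closed under surjective bounded morphisms.
The 4-cycle (worlds 0,1,2,3 with 0→1→2→3→0) is asymmetric. Mapping every world to a single reflexive point • is a surjective bounded morphism, and the reflexive point is not asymmetric (R•• but asymmetry requires ¬R••).
So no modal formula (or set of formulas) defines exactly the asymmetric frames.

No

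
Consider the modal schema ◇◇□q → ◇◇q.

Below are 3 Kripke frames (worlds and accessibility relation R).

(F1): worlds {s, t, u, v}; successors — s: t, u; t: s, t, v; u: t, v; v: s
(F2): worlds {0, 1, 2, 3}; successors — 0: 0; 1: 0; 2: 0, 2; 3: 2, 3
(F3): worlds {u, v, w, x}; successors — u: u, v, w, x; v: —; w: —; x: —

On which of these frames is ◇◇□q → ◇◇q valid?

(F1), (F2)

This is the axiom for a generalized confluence (Geach) condition; its first-order frame correspondent is ∀x ∀y (xR²y → ∃w (yRw ∧ xR²w)).
(F1): condition met.
(F2): condition met.
(F3): fails — uR²v but no t with vRt and uR²t.
Valid on: (F1), (F2).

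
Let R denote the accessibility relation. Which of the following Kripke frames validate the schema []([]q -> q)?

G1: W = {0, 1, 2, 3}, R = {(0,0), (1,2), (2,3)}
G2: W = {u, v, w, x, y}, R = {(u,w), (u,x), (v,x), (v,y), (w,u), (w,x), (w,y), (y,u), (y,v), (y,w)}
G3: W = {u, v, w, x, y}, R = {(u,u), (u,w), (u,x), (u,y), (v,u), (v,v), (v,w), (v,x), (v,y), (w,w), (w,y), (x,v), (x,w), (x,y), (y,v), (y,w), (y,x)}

none

This is the axiom for shift-reflexivity; its first-order frame correspondent is forall x forall y (Rxy -> Ryy).
G1: fails — R12 but not R22.
G2: fails — Rwu but not Ruu.
G3: fails — Ryx but not Rxx.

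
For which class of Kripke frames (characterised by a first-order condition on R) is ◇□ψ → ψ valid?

symmetry: ∀x ∀y (Rxy → Ryx)

Equivalently (dual form): ψ → □◇ψ.
Suppose ψ→□◇ψ is valid. Take Rxy and set V(ψ)={x}. Then ψ at x, so □◇ψ at x, so ◇ψ at y, so some z with Ryz has ψ; z=x, i.e. Ryx.
The converse is a direct semantic check.
So the correspondent is symmetry.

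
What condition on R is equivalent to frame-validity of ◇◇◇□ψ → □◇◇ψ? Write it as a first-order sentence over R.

This is a Sahlqvist (Geach-type) schema ◇^3□^1ψ → □^1◇^2ψ.
First-order correspondent: ∀x ∀y ∀z ((xR³y ∧ xRz) → ∃w (yRw ∧ zR²w)).

∀x ∀y ∀z ((xR³y ∧ xRz) → ∃w (yRw ∧ zR²w))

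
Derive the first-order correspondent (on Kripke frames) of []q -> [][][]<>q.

This is a Sahlqvist (Geach-type) schema ◇^0□^1q → □^3◇^1q.
Minimal-valuation argument: fix x; take any y with xR^0y and any z with xR^3z. Set V(q) to the set of worlds R-reachable from y in exactly 1 step. Then □^1q holds at y, so the antecedent holds at x; validity forces ◇^1q at z, giving a w with zR^1w and yR^1w.
First-order correspondent: forall x forall z (x R^3 z -> exists w (xRw & zRw)).

forall x forall z (x R^3 z -> exists w (xRw & zRw))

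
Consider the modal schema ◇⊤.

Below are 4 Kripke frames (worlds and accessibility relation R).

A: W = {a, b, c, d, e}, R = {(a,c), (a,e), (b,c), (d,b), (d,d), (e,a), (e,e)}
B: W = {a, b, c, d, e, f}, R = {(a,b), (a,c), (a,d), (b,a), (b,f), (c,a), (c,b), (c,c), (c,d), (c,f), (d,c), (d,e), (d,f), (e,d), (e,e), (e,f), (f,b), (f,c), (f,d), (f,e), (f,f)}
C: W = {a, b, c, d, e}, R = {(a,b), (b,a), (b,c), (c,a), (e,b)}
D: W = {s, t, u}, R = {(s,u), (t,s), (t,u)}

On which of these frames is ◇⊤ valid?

B

This is the axiom for seriality; its first-order frame correspondent is ∀x ∃y Rxy.
A: fails — world c has no successor.
B: condition met.
C: fails — world d has no successor.
D: fails — world u has no successor.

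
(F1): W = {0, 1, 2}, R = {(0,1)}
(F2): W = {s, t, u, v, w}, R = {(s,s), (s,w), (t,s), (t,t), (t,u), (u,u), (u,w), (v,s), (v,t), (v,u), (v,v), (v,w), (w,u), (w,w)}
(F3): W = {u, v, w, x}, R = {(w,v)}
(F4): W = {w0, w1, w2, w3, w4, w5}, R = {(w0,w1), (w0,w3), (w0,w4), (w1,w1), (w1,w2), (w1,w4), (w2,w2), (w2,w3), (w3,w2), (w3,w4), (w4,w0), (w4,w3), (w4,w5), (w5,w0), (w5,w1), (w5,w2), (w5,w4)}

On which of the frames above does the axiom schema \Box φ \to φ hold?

(F2)

The schema corresponds to reflexivity: \forall x Rxx.
(F1): fails — world 0 does not see itself.
(F2): holds.
(F3): fails — world u does not see itself.
(F4): fails — world w0 does not see itself.
Valid on: (F2).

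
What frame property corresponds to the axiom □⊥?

emptiness of R

□⊥ is valid iff no world has any successor (otherwise □⊥ fails at any world with one).
The converse is a direct semantic check.
So the correspondent is emptiness of R.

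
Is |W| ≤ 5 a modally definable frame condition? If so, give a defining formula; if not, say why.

No — not modally definable

Modal frame validity is preserved under disjoint unions.
Any modal formula valid on each of 6 disjoint one-world frames is valid on their disjoint union (validity is preserved under disjoint unions). Each one-world frame has |W|=1≤5, but the union has |W|=6.
Hence having at most 5 worlds is not modally definable.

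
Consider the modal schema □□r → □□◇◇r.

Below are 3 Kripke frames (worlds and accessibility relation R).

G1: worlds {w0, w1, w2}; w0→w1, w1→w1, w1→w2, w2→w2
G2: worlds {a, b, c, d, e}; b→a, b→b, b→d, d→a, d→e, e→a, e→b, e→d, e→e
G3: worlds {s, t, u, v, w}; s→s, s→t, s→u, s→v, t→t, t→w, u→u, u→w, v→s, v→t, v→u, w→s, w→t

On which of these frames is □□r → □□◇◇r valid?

Frame correspondent (Sahlqvist): ∀x ∀z (xR²z → ∃w (xR²w ∧ zR²w)) — i.e. a generalized confluence (Geach) condition.
G1: satisfies the condition.
G2: fails — bR²a but no w with bR²w and aR²w.
G3: satisfies the condition.
Valid on: G1, G3.

G1, G3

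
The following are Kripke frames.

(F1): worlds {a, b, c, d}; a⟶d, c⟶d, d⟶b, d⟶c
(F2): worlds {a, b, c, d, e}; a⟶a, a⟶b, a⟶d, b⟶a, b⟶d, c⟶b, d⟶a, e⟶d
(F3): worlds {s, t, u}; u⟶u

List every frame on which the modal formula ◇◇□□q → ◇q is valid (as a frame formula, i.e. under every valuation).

Frame correspondent (Sahlqvist): ∀x ∀y (xR²y → ∃w (yR²w ∧ xRw)) — i.e. a generalized confluence (Geach) condition.
(F1): fails — aR²b but no w with bR²w and aRw.
(F2): holds.
(F3): holds.

(F2), (F3)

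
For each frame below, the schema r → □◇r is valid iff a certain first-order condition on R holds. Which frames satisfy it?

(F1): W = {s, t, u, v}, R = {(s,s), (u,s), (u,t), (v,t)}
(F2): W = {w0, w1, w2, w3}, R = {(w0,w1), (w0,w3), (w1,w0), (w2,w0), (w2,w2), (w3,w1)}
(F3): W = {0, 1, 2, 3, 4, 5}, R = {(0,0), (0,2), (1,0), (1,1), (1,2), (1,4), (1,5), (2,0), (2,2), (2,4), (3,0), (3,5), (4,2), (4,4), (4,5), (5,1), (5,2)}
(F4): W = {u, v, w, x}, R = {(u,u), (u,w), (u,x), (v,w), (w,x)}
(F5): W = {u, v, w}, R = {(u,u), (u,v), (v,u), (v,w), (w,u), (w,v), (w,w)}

The schema corresponds to symmetry: ∀x ∀y (Rxy → Ryx).
(F1): fails — Rus but not Rsu.
(F2): fails — Rw3w1 but not Rw1w3.
(F3): fails — R10 but not R01.
(F4): fails — Ruw but not Rwu.
(F5): fails — Rwu but not Ruw.
Valid on no frame.

none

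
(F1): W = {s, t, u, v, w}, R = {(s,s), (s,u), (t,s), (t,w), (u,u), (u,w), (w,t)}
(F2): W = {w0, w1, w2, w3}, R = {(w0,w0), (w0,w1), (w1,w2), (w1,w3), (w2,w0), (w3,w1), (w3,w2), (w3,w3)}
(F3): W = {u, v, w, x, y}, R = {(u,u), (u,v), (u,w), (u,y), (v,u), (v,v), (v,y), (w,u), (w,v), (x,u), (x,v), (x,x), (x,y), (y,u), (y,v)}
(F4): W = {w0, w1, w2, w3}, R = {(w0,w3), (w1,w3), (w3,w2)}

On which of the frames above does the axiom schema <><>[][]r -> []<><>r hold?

Frame correspondent (Sahlqvist): forall x forall y forall z ((x R^2 y & xRz) -> exists w (y R^2 w & z R^2 w)) — i.e. a generalized confluence (Geach) condition.
(F1): condition met.
(F2): condition met.
(F3): condition met.
(F4): fails — w0R²w2, w0Rw3 but no w with w2R²w and w3R²w.
Valid on: (F1), (F2), (F3).

(F1), (F2), (F3)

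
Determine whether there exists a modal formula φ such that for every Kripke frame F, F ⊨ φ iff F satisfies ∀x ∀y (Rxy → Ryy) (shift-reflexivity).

This is a Sahlqvist condition; the T□ axiom □(□r → r) defines it.
Suppose □(□r→r) is valid. Take Rxy and set V(r)={w : Ryw}. Then at y, □r holds; since □(□r→r) at x, □r→r at y, so r at y, i.e. Ryy.

Yes, by □(□r → r)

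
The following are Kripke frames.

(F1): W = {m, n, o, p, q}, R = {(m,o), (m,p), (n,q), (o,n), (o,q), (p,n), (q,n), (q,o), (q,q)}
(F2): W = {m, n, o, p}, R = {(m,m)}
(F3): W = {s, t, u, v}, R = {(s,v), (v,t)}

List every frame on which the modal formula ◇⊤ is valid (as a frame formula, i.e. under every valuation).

(F1)

Frame correspondent (Sahlqvist): ∀x ∃y Rxy — i.e. seriality.
(F1): holds.
(F2): fails — world n has no successor.
(F3): fails — world t has no successor.
Valid on: (F1).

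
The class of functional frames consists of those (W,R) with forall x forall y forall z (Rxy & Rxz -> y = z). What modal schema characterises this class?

This is partial functionality; the standard corresponding axiom is CD: ◇s → □s.

◇s → □s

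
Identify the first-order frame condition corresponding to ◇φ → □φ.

Suppose ◇φ→□φ is valid. Take Rxy, Rxz and set V(φ)={y}. Then ◇φ at x, so □φ at x, so φ at z, i.e. z=y.

partial functionality: ∀x ∀y ∀z (Rxy ∧ Rxz → y = z)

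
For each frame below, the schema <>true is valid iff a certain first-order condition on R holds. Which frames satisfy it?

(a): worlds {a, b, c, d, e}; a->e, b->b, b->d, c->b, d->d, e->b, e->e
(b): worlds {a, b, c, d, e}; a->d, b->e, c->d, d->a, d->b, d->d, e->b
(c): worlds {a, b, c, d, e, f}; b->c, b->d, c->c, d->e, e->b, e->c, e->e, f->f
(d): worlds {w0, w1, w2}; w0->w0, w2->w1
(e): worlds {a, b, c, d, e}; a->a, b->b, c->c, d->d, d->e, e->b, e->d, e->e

(a), (b), (e)

This is the axiom for seriality; its first-order frame correspondent is forall x exists y Rxy.
(a): condition met.
(b): condition met.
(c): fails — world a has no successor.
(d): fails — world w1 has no successor.
(e): condition met.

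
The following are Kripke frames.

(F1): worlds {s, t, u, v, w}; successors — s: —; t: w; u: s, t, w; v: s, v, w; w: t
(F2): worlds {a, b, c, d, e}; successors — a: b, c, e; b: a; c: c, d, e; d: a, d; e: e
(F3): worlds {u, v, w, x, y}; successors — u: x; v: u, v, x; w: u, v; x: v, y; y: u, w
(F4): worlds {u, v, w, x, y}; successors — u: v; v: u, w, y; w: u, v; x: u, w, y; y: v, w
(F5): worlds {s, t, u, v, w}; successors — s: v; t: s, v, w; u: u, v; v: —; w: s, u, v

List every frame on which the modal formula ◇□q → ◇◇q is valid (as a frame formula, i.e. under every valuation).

(F2), (F3), (F4)

Frame correspondent (Sahlqvist): ∀x ∀y (xRy → ∃w (yRw ∧ xR²w)) — i.e. a generalized confluence (Geach) condition.
(F1): fails — uRs but no w* with sRw* and uR²w*.
(F2): ✓.
(F3): ✓.
(F4): ✓.
(F5): fails — sRv but no w* with vRw* and sR²w*.
Valid on: (F2), (F3), (F4).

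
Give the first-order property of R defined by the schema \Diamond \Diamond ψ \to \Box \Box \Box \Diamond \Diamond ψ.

\forall x \forall y \forall z ((x R^2 y \wedge x R^3 z) \to \exists w (y = w \wedge z R^2 w))

This is a Sahlqvist (Geach-type) schema ◇^2□^0ψ → □^3◇^2ψ.
Minimal-valuation argument: fix x; take any y with xR^2y and any z with xR^3z. Set V(ψ) to the set of worlds R-reachable from y in exactly 0 steps. Then □^0ψ holds at y, so the antecedent holds at x; validity forces ◇^2ψ at z, giving a w with zR^2w and yR^0w.
First-order correspondent: \forall x \forall y \forall z ((x R^2 y \wedge x R^3 z) \to \exists w (y = w \wedge z R^2 w)).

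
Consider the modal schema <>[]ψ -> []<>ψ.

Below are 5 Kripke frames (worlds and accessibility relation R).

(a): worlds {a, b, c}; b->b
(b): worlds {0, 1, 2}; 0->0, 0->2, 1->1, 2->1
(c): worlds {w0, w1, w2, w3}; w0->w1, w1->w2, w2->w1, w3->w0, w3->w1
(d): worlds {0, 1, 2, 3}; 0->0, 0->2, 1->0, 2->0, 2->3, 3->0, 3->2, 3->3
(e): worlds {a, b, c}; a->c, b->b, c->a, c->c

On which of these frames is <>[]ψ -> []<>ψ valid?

This is the axiom for convergence; its first-order frame correspondent is forall x forall y forall z (Rxy & Rxz -> exists w (Ryw & Rzw)).
(a): holds.
(b): fails — R00 and R02 but 0 and 2 have no common successor.
(c): fails — Rw3w1 and Rw3w0 but w1 and w0 have no common successor.
(d): holds.
(e): holds.

(a), (d), (e)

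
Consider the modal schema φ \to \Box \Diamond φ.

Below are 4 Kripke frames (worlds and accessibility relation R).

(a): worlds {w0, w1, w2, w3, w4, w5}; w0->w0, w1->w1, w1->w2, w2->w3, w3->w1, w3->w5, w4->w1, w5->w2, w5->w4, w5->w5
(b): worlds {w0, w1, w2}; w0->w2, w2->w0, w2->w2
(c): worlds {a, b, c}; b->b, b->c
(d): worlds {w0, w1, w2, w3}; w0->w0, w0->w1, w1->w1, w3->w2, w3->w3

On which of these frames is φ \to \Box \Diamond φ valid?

This is the axiom for symmetry; its first-order frame correspondent is \forall x \forall y (Rxy \to Ryx).
(a): fails — Rw1w2 but not Rw2w1.
(b): satisfies the condition.
(c): fails — Rbc but not Rcb.
(d): fails — Rw3w2 but not Rw2w3.
Valid on: (b).

(b)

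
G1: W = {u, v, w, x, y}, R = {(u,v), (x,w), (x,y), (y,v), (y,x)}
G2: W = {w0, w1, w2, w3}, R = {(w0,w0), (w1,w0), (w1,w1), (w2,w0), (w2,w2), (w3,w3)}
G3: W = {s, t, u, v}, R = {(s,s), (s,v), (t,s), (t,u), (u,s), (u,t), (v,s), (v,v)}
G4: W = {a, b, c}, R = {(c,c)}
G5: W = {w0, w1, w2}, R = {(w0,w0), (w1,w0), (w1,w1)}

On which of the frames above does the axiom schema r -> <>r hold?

Frame correspondent (Sahlqvist): forall x Rxx — i.e. reflexivity.
G1: fails — world u does not see itself.
G2: condition met.
G3: fails — world t does not see itself.
G4: fails — world a does not see itself.
G5: fails — world w2 does not see itself.

G2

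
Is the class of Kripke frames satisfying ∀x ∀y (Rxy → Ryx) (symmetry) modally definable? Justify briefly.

Definable; p → □◇p defines it

The condition is symmetry. A defining modal formula is p → □◇p.
Suppose p→□◇p is valid. Take Rxy and set V(p)={x}. Then p at x, so □◇p at x, so ◇p at y, so some z with Ryz has p; z=x, i.e. Ryx.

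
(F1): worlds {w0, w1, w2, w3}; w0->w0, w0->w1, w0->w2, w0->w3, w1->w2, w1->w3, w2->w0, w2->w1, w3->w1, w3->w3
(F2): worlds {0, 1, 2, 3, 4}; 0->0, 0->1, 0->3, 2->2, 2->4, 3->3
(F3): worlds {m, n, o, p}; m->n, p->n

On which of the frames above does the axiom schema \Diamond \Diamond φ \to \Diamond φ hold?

This is the axiom for transitivity; its first-order frame correspondent is \forall x \forall y \forall z (Rxy \wedge Ryz \to Rxz).
(F1): fails — Rw1w2 and Rw2w0 but not Rw1w0.
(F2): satisfies the condition.
(F3): satisfies the condition.

(F2), (F3)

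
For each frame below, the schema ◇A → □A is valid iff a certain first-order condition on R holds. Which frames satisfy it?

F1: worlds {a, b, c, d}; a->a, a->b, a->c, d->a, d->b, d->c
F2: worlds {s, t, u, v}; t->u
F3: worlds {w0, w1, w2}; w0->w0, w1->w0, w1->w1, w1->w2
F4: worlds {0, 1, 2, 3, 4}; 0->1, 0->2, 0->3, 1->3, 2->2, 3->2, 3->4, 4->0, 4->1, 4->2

F2

The schema corresponds to partial functionality: ∀x ∀y ∀z (Rxy ∧ Rxz → y = z).
F1: fails — a sees both a and b.
F2: ✓.
F3: fails — w1 sees both w0 and w1.
F4: fails — 0 sees both 1 and 2.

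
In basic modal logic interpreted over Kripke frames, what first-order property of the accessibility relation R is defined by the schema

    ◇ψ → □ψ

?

Partial functionality

Suppose ◇ψ→□ψ is valid. Take Rxy, Rxz and set V(ψ)={y}. Then ◇ψ at x, so □ψ at x, so ψ at z, i.e. z=y.
Conversely, any frame satisfying ∀x ∀y ∀z (Rxy ∧ Rxz → y = z) validates the schema.
Frame condition: ∀x ∀y ∀z (Rxy ∧ Rxz → y = z).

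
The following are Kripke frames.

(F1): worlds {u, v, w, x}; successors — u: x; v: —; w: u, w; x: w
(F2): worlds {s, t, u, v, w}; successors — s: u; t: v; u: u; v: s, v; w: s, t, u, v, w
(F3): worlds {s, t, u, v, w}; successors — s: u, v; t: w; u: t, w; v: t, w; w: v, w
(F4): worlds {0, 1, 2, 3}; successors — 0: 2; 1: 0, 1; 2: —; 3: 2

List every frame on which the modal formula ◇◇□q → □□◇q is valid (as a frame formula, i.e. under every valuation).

Frame correspondent (Sahlqvist): ∀x ∀y ∀z ((xR²y ∧ xR²z) → ∃w (yRw ∧ zRw)) — i.e. a generalized confluence (Geach) condition.
(F1): fails — wR²u, wR²w but no t with uRt and wRt.
(F2): fails — tR²s, tR²v but no w* with sRw* and vRw*.
(F3): ✓.
(F4): fails — 1R²0, 1R²1 but no w with 0Rw and 1Rw.

(F3)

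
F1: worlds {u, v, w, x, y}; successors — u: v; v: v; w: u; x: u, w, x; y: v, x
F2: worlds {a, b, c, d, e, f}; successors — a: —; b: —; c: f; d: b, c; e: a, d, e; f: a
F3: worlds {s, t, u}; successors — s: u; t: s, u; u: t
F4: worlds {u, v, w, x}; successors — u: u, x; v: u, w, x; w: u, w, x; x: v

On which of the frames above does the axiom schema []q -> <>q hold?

F1, F3, F4

Frame correspondent (Sahlqvist): forall x exists y Rxy — i.e. seriality.
F1: ✓.
F2: fails — world a has no successor.
F3: ✓.
F4: ✓.
Valid on: F1, F3, F4.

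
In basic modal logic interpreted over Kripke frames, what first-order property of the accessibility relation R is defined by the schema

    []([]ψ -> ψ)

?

Suppose □(□ψ→ψ) is valid. Take Rxy and set V(ψ)={w : Ryw}. Then at y, □ψ holds; since □(□ψ→ψ) at x, □ψ→ψ at y, so ψ at y, i.e. Ryy.
The converse is a direct semantic check.
Frame condition: forall x forall y (Rxy -> Ryy).

Shift-reflexivity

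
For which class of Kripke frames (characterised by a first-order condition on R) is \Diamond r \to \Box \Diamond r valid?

the Euclidean property

This schema is the 5 axiom.
Its frame correspondent is the Euclidean property — \forall x \forall y \forall z (Rxy \wedge Rxz \to Ryz).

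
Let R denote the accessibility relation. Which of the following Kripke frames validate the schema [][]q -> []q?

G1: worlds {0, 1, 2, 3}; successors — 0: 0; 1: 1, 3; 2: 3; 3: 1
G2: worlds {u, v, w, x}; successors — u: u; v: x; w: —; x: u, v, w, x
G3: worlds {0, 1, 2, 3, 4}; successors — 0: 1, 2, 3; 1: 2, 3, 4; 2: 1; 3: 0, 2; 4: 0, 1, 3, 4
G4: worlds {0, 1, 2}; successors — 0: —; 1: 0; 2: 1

G2

The schema corresponds to density: forall x forall y (Rxy -> exists z (Rxz & Rzy)).
G1: fails — R23 but no z with R2z and Rz3.
G2: condition met.
G3: fails — R21 but no z with R2z and Rz1.
G4: fails — R10 but no z with R1z and Rz0.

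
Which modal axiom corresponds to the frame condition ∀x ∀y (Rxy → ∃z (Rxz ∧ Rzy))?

□□p → □p

This is density; the standard corresponding axiom is C4: □□p → □p.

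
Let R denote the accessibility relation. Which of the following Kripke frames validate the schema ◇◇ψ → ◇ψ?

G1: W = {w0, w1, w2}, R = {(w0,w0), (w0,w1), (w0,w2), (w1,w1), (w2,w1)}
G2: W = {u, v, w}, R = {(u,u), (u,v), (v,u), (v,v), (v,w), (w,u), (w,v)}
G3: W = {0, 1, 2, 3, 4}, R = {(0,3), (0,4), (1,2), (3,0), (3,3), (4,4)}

G1

Frame correspondent (Sahlqvist): ∀x ∀y ∀z (Rxy ∧ Ryz → Rxz) — i.e. transitivity.
G1: condition met.
G2: fails — Ruv and Rvw but not Ruw.
G3: fails — R03 and R30 but not R00.
Valid on: G1.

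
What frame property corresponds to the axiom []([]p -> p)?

shift-reflexivity: forall x forall y (Rxy -> Ryy)

This is the T□ axiom.
Its frame correspondent is shift-reflexivity — forall x forall y (Rxy -> Ryy).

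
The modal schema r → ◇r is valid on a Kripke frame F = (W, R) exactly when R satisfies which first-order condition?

reflexivity

Replacing r by ¬r and contraposing gives the equivalent schema □r → r.
Suppose □r→r is valid. At any x set V(r)={w : Rxw}. Then □r holds at x, so r holds at x, i.e. Rxx.
The converse is a direct semantic check.
Frame condition: ∀x Rxx.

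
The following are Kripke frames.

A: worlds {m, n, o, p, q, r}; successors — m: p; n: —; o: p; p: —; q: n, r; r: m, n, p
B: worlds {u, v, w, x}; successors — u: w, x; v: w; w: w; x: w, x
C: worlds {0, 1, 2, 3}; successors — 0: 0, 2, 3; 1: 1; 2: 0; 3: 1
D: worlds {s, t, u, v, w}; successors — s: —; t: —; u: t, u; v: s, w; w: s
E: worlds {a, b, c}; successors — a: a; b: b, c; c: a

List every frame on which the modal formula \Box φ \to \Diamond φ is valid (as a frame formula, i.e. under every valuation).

B, C, E

The schema corresponds to seriality: \forall x \exists y Rxy.
A: fails — world n has no successor.
B: holds.
C: holds.
D: fails — world s has no successor.
E: holds.
Valid on: B, C, E.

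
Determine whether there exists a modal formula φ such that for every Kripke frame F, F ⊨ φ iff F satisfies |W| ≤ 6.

Modal frame validity is preserved under disjoint unions.
Any modal formula valid on each of 7 disjoint one-world frames is valid on their disjoint union (validity is preserved under disjoint unions). Each one-world frame has |W|=1≤6, but the union has |W|=7.
So the class is not modally definable.

Not modally definable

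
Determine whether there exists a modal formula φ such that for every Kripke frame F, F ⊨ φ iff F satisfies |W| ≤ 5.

Any modally definable frame class is closed under disjoint unions.
Any modal formula valid on each of 6 disjoint one-world frames is valid on their disjoint union (validity is preserved under disjoint unions). Each one-world frame has |W|=1≤5, but the union has |W|=6.
So no modal formula (or set of formulas) defines exactly the |W|≤5 frames.

No — not modally definable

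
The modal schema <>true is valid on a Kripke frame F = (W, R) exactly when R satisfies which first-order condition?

◇⊤ holds at w iff w has a successor, so frame-validity of ◇⊤ is exactly seriality. Equivalently via □q → ◇q:
Suppose □q→◇q is valid. At any x set V(q)=W. Then □q at x, so ◇q at x, so x has a successor.
Conversely, any frame satisfying forall x exists y Rxy validates the schema.
So the correspondent is seriality.

seriality: forall x exists y Rxy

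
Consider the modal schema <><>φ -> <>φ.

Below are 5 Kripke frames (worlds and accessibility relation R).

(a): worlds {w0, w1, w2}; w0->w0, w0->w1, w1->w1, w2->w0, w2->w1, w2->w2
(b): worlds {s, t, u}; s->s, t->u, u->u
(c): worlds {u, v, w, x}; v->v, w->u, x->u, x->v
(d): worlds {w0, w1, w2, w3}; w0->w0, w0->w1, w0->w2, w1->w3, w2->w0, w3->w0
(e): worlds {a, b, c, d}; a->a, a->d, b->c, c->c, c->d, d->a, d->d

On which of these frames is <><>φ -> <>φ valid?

The schema corresponds to transitivity: forall x forall y forall z (Rxy & Ryz -> Rxz).
(a): holds.
(b): holds.
(c): holds.
(d): fails — Rw1w3 and Rw3w0 but not Rw1w0.
(e): fails — Rbc and Rcd but not Rbd.

(a), (b), (c)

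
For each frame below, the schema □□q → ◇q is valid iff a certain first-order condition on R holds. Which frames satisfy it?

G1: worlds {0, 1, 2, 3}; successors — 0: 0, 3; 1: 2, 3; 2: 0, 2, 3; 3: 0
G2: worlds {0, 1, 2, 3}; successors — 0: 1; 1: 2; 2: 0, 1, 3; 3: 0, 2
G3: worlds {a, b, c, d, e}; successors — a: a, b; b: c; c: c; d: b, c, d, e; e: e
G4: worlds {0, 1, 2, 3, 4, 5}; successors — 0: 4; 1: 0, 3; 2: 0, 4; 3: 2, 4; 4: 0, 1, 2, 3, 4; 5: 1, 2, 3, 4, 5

G1, G3

Frame correspondent (Sahlqvist): ∀x ∃w (xR²w ∧ xRw) — i.e. a generalized confluence (Geach) condition.
G1: condition met.
G2: fails — at 0 but no w with 0R²w and 0Rw.
G3: condition met.
G4: fails — at 1 but no w with 1R²w and 1Rw.
Valid on: G1, G3.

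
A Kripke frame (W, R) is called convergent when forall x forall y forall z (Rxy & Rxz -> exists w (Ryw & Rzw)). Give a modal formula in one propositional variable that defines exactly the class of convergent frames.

A defining formula is ◇□q → □◇q (the .2 axiom).
Suppose ◇□q→□◇q is valid. Take Rxy, Rxz and set V(q)={w : Ryw}. Then □q at y so ◇□q at x, so □◇q at x, so ◇q at z, giving w with Rzw and Ryw.

◇□q → □◇q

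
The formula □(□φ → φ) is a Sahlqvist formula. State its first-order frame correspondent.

shift-reflexivity: ∀x ∀y (Rxy → Ryy)

This is the T□ axiom.
It corresponds to shift-reflexivity: ∀x ∀y (Rxy → Ryy).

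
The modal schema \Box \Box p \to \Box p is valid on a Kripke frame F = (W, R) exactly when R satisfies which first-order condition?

Density

Suppose □□p→□p is valid. Take Rxy and set V(p)={w : xR²w}. Then □□p at x, so □p at x, so p at y, i.e. ∃z(Rxz∧Rzy).
Conversely, on a frame with density the schema holds at every world under every valuation.
So the correspondent is density.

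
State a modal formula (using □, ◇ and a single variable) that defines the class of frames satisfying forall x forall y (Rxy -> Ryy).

This is shift-reflexivity; the standard corresponding axiom is T□: □(□s → s).
Suppose □(□s→s) is valid. Take Rxy and set V(s)={w : Ryw}. Then at y, □s holds; since □(□s→s) at x, □s→s at y, so s at y, i.e. Ryy.

□(□s → s)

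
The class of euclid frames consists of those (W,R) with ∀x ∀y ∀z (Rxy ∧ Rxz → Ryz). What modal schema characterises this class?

◇ψ → □◇ψ

This is the Euclidean property; the standard corresponding axiom is 5: ◇ψ → □◇ψ.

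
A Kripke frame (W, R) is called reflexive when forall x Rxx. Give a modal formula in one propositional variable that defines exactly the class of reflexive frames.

A defining formula is □r → r (the T axiom).

□r → r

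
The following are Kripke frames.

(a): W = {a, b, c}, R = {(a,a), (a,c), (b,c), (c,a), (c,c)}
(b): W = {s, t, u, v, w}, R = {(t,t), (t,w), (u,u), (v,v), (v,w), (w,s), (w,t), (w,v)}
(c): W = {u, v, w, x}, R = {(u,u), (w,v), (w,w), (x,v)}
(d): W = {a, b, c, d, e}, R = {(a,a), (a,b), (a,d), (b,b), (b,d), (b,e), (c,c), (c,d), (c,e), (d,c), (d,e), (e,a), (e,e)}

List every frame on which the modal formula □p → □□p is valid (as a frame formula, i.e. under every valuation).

(c)

This is the axiom for transitivity; its first-order frame correspondent is ∀x ∀y ∀z (Rxy ∧ Ryz → Rxz).
(a): fails — Rbc and Rca but not Rba.
(b): fails — Rwt and Rtw but not Rww.
(c): ✓.
(d): fails — Rdc and Rcd but not Rdd.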